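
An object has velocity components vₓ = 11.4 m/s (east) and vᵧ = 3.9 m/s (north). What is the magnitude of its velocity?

|v| = √(vₓ² + vᵧ²) = √(11.4² + 3.9²) = √(145.17) = 12.05 m/s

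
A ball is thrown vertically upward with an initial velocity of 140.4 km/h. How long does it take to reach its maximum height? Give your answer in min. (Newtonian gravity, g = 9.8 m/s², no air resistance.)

v₀ = 140.4 km/h × 0.2777777777777778 = 39.0 m/s
t_up = v₀ / g = 39.0 / 9.8 = 3.97959 s
t_up = 3.97959 s / 60.0 = 0.06633 min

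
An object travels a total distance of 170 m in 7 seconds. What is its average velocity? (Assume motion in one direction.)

v_avg = Δd / Δt = 170 / 7 = 24.29 m/s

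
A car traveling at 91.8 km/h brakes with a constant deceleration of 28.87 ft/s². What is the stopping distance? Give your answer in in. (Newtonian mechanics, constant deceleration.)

v₀ = 91.8 km/h × 0.2777777777777778 = 25.5 m/s
a = 28.87 ft/s² × 0.3048 = 8.79958 m/s²
d = v₀² / (2a) = 25.5² / (2 × 8.79958) = 650.25 / 17.5992 = 36.9477 m
d = 36.9477 m / 0.0254 = 1455 in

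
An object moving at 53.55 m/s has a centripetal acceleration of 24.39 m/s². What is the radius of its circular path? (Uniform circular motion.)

r = v²/a_c = 53.55²/24.39 = 117.57 m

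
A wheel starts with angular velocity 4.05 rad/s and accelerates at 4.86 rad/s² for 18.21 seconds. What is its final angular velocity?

ω = ω₀ + αt = 4.05 + 4.86 × 18.21 = 92.55 rad/s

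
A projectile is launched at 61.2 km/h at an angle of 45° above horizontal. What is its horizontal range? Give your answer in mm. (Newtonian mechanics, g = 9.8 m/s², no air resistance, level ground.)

v₀ = 61.2 km/h × 0.2777777777777778 = 17.0 m/s
R = v₀² × sin(2θ) / g = 17.0² × sin(2 × 45°) / 9.8 = 289.0 × 1.0 / 9.8 = 29.4898 m
R = 29.4898 m / 0.001 = 29490 mm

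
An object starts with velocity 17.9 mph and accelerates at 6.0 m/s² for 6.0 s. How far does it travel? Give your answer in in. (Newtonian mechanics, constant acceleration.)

v₀ = 17.9 mph × 0.44704 = 8.00202 m/s
d = v₀ × t + ½ × a × t² = 8.00202 × 6.0 + 0.5 × 6.0 × 6.0² = 156.012 m
d = 156.012 m / 0.0254 = 6142 in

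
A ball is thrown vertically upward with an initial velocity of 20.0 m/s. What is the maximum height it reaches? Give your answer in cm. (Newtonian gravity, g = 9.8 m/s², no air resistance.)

h_max = v₀² / (2g) = 20.0² / (2 × 9.8) = 400.0 / 19.6 = 20.4082 m
h_max = 20.4082 m / 0.01 = 2041 cm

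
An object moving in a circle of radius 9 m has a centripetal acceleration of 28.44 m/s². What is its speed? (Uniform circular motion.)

v = √(a_c × r) = √(28.44 × 9) = 16.0 m/s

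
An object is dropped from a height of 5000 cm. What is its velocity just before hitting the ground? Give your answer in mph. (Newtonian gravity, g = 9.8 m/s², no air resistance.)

h = 5000 cm × 0.01 = 50.0 m
v = √(2gh) = √(2 × 9.8 × 50.0) = 31.305 m/s
v = 31.305 m/s / 0.44704 = 70.03 mph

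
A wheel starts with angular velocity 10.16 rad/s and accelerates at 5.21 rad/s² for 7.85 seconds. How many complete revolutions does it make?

θ = ω₀t + ½αt² = 10.16×7.85 + ½×5.21×7.85² = 240.2826125 rad
Total revolutions = θ/(2π) = 240.2826125/(2π) = 38.24
Complete revolutions = ⌊38.24⌋ = 38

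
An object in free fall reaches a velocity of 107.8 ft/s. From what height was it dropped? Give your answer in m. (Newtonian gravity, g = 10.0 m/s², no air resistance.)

v = 107.8 ft/s × 0.3048 = 32.8574 m/s
h = v² / (2g) = 32.8574² / (2 × 10.0) = 53.98 m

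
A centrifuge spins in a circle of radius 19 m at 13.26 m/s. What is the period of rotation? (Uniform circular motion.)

T = 2πr/v = 2π×19/13.26 = 9.0 s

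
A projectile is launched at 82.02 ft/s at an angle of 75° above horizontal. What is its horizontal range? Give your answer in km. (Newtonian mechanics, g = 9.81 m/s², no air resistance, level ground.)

v₀ = 82.02 ft/s × 0.3048 = 24.9997 m/s
R = v₀² × sin(2θ) / g = 24.9997² × sin(2 × 75°) / 9.81 = 624.985 × 0.5 / 9.81 = 31.8545 m
R = 31.8545 m / 1000.0 = 0.03185 km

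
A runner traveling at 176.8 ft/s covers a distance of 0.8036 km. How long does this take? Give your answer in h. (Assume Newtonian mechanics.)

d = 0.8036 km × 1000.0 = 803.6 m
v = 176.8 ft/s × 0.3048 = 53.8886 m/s
t = d / v = 803.6 / 53.8886 = 14.9122 s
t = 14.9122 s / 3600.0 = 0.004142 h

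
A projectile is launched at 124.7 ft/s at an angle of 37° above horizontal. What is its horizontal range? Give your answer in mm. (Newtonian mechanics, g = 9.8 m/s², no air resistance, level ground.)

v₀ = 124.7 ft/s × 0.3048 = 38.0086 m/s
R = v₀² × sin(2θ) / g = 38.0086² × sin(2 × 37°) / 9.8 = 1444.65 × 0.961262 / 9.8 = 141.703 m
R = 141.703 m / 0.001 = 141700 mm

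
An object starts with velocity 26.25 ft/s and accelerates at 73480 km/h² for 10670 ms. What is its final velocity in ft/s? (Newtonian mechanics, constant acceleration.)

v₀ = 26.25 ft/s × 0.3048 = 8.001 m/s
a = 73480 km/h² × 7.716049382716049e-05 = 5.66975 m/s²
t = 10670 ms × 0.001 = 10.67 s
v = v₀ + a × t = 8.001 + 5.66975 × 10.67 = 68.4972 m/s
v = 68.4972 m/s / 0.3048 = 224.7 ft/s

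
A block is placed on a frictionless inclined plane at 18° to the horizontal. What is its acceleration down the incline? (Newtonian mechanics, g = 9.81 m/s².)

a = g sin(θ) = 9.81 × sin(18°) = 9.81 × 0.309 = 3.03 m/s²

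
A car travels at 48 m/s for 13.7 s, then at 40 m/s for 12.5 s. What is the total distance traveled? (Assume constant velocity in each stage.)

d₁ = v₁t₁ = 48 × 13.7 = 657.6 m
d₂ = v₂t₂ = 40 × 12.5 = 500.0 m
d_total = 657.6 + 500.0 = 1157.6 m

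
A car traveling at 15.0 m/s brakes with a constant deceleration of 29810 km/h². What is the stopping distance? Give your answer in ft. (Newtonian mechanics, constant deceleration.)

a = 29810 km/h² × 7.716049382716049e-05 = 2.30015 m/s²
d = v₀² / (2a) = 15.0² / (2 × 2.30015) = 225.0 / 4.6003 = 48.9099 m
d = 48.9099 m / 0.3048 = 160.5 ft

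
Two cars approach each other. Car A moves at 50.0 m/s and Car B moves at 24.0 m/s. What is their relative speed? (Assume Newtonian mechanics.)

v_rel = v_A + v_B = 50.0 + 24.0 = 74.0 m/s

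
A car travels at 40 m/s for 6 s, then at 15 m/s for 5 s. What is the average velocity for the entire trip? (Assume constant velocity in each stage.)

d₁ = v₁t₁ = 40 × 6 = 240 m
d₂ = v₂t₂ = 15 × 5 = 75 m
d_total = 315 m, t_total = 11 s
v_avg = d_total/t_total = 315/11 = 28.64 m/s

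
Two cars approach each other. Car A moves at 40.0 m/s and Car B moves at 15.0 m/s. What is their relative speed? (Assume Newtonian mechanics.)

v_rel = v_A + v_B = 40.0 + 15.0 = 55.0 m/s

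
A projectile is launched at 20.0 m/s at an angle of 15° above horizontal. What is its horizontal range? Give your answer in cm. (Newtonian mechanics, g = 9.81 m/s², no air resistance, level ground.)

R = v₀² × sin(2θ) / g = 20.0² × sin(2 × 15°) / 9.81 = 400.0 × 0.5 / 9.81 = 20.3874 m
R = 20.3874 m / 0.01 = 2039 cm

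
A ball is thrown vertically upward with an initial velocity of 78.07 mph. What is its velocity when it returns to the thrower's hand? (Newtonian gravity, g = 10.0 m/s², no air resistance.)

By conservation of energy (no air resistance), the ball returns to the throw height with the same speed as launch, but directed downward.
|v_ground| = v₀ = 78.07 mph
v_ground = 78.07 mph (downward)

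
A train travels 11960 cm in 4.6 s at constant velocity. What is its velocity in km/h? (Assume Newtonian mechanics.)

d = 11960 cm × 0.01 = 119.6 m
v = d / t = 119.6 / 4.6 = 26.0 m/s
v = 26.0 m/s / 0.2777777777777778 = 93.6 km/h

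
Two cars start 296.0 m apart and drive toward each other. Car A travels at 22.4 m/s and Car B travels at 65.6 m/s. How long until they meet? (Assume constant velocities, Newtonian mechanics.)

Combined speed: v_combined = 22.4 + 65.6 = 88.0 m/s
Time to meet: t = d/v_combined = 296.0/88.0 = 3.36 s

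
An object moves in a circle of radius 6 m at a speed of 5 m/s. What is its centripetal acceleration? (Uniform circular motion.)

a_c = v²/r = 5²/6 = 25/6 = 4.17 m/s²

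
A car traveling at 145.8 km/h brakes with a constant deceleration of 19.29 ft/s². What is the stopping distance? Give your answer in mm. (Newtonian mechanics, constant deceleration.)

v₀ = 145.8 km/h × 0.2777777777777778 = 40.5 m/s
a = 19.29 ft/s² × 0.3048 = 5.87959 m/s²
d = v₀² / (2a) = 40.5² / (2 × 5.87959) = 1640.25 / 11.7592 = 139.487 m
d = 139.487 m / 0.001 = 139500 mm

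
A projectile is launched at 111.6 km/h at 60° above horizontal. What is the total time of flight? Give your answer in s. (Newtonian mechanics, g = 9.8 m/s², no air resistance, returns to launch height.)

v₀ = 111.6 km/h × 0.2777777777777778 = 31.0 m/s
T = 2 × v₀ × sin(θ) / g = 2 × 31.0 × sin(60°) / 9.8 = 2 × 31.0 × 0.866025 / 9.8 = 5.479 s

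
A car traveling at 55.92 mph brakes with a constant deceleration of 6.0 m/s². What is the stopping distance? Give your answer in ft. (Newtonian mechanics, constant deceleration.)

v₀ = 55.92 mph × 0.44704 = 24.9985 m/s
d = v₀² / (2a) = 24.9985² / (2 × 6.0) = 624.925 / 12.0 = 52.0771 m
d = 52.0771 m / 0.3048 = 170.9 ft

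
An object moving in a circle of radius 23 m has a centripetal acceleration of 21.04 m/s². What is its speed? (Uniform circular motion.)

v = √(a_c × r) = √(21.04 × 23) = 22.0 m/s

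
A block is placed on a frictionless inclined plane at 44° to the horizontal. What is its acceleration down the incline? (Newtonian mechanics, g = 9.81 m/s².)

a = g sin(θ) = 9.81 × sin(44°) = 9.81 × 0.69466 = 6.81 m/s²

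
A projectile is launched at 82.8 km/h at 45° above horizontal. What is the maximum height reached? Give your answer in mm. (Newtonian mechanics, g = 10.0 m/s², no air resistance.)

v₀ = 82.8 km/h × 0.2777777777777778 = 23.0 m/s
H = v₀² × sin²(θ) / (2g) = 23.0² × sin(45°)² / (2 × 10.0) = 529.0 × 0.5 / 20.0 = 13.225 m
H = 13.225 m / 0.001 = 13220 mm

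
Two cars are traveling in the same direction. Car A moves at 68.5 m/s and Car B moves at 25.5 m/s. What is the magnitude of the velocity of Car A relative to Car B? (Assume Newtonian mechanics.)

v_rel = |v_A - v_B| = |68.5 - 25.5| = 43.0 m/s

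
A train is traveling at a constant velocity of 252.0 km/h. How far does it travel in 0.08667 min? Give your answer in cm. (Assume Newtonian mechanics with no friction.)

v = 252.0 km/h × 0.2777777777777778 = 70.0 m/s
t = 0.08667 min × 60.0 = 5.2002 s
d = v × t = 70.0 × 5.2002 = 364.014 m
d = 364.014 m / 0.01 = 36400 cm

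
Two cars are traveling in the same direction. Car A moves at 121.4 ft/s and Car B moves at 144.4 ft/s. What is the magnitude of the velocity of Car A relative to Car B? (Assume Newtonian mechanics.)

v_rel = |v_A - v_B| = |121.4 - 144.4| = 23.0 ft/s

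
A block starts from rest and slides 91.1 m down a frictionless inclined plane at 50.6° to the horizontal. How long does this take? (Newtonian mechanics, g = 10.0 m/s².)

a = g sin(θ) = 10.0 × sin(50.6°) = 7.7273 m/s²
t = √(2d/a) = √(2 × 91.1 / 7.7273) = 4.86 s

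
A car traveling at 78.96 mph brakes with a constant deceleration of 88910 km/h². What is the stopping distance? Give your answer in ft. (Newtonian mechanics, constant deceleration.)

v₀ = 78.96 mph × 0.44704 = 35.2983 m/s
a = 88910 km/h² × 7.716049382716049e-05 = 6.86034 m/s²
d = v₀² / (2a) = 35.2983² / (2 × 6.86034) = 1245.97 / 13.7207 = 90.8095 m
d = 90.8095 m / 0.3048 = 297.9 ft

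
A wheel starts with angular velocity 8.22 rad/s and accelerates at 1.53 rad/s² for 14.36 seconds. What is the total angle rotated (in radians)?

θ = ω₀t + ½αt² = 8.22×14.36 + ½×1.53×14.36² = 275.79 rad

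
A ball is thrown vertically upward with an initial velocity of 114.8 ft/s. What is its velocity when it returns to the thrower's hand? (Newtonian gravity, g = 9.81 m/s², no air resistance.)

By conservation of energy (no air resistance), the ball returns to the throw height with the same speed as launch, but directed downward.
|v_ground| = v₀ = 114.8 ft/s
v_ground = 114.8 ft/s (downward)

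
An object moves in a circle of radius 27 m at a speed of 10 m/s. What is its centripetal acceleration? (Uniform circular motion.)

a_c = v²/r = 10²/27 = 100/27 = 3.7 m/s²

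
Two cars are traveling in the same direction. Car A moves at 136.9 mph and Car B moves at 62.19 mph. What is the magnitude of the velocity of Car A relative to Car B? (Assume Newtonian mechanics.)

v_rel = |v_A - v_B| = |136.9 - 62.19| = 74.71 mph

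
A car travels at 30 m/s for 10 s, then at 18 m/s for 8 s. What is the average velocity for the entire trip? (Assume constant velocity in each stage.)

d₁ = v₁t₁ = 30 × 10 = 300 m
d₂ = v₂t₂ = 18 × 8 = 144 m
d_total = 444 m, t_total = 18 s
v_avg = d_total/t_total = 444/18 = 24.67 m/s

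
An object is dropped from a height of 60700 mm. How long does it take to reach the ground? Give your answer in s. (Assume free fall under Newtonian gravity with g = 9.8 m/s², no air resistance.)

h = 60700 mm × 0.001 = 60.7 m
t = √(2h/g) = √(2 × 60.7 / 9.8) = 3.52 s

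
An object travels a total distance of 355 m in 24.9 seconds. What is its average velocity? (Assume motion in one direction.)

v_avg = Δd / Δt = 355 / 24.9 = 14.26 m/s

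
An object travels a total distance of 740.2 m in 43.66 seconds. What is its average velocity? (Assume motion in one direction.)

v_avg = Δd / Δt = 740.2 / 43.66 = 16.95 m/s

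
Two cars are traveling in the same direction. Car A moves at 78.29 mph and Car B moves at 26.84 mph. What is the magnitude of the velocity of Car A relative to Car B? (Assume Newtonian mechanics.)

v_rel = |v_A - v_B| = |78.29 - 26.84| = 51.45 mph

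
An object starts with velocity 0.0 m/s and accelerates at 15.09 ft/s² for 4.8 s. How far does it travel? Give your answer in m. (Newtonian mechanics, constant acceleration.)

a = 15.09 ft/s² × 0.3048 = 4.59943 m/s²
d = v₀ × t + ½ × a × t² = 0.0 × 4.8 + 0.5 × 4.59943 × 4.8² = 52.99 m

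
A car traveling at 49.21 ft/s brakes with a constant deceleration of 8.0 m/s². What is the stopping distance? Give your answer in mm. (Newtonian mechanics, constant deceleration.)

v₀ = 49.21 ft/s × 0.3048 = 14.9992 m/s
d = v₀² / (2a) = 14.9992² / (2 × 8.0) = 224.976 / 16.0 = 14.061 m
d = 14.061 m / 0.001 = 14060 mm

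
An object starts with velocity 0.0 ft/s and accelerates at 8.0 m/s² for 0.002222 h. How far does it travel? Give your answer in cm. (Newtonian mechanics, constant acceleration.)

v₀ = 0.0 ft/s × 0.3048 = 0.0 m/s
t = 0.002222 h × 3600.0 = 7.9992 s
d = v₀ × t + ½ × a × t² = 0.0 × 7.9992 + 0.5 × 8.0 × 7.9992² = 255.949 m
d = 255.949 m / 0.01 = 25590 cm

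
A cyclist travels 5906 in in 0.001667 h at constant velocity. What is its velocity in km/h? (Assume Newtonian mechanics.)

d = 5906 in × 0.0254 = 150.012 m
t = 0.001667 h × 3600.0 = 6.0012 s
v = d / t = 150.012 / 6.0012 = 24.997 m/s
v = 24.997 m/s / 0.2777777777777778 = 89.99 km/h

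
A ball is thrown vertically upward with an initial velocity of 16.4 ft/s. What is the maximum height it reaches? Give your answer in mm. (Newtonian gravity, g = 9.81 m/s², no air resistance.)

v₀ = 16.4 ft/s × 0.3048 = 4.99872 m/s
h_max = v₀² / (2g) = 4.99872² / (2 × 9.81) = 24.9872 / 19.62 = 1.27356 m
h_max = 1.27356 m / 0.001 = 1274 mm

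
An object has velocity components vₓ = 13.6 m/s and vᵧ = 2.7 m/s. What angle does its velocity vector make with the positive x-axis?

θ = arctan(vᵧ/vₓ) = arctan(2.7/13.6) = 11.23°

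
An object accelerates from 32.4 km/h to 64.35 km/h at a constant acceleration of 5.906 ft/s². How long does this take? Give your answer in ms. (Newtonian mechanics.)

v₀ = 32.4 km/h × 0.2777777777777778 = 9.0 m/s
v = 64.35 km/h × 0.2777777777777778 = 17.875 m/s
a = 5.906 ft/s² × 0.3048 = 1.80015 m/s²
t = (v - v₀) / a = (17.875 - 9.0) / 1.80015 = 4.93014 s
t = 4.93014 s / 0.001 = 4930 ms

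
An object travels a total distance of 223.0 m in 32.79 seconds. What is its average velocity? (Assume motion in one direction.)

v_avg = Δd / Δt = 223.0 / 32.79 = 6.8 m/s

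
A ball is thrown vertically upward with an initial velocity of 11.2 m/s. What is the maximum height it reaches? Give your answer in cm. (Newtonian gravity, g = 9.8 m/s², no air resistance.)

h_max = v₀² / (2g) = 11.2² / (2 × 9.8) = 125.44 / 19.6 = 6.4 m
h_max = 6.4 m / 0.01 = 640.0 cm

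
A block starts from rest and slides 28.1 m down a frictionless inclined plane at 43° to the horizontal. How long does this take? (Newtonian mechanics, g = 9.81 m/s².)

a = g sin(θ) = 9.81 × sin(43°) = 6.6904 m/s²
t = √(2d/a) = √(2 × 28.1 / 6.6904) = 2.9 s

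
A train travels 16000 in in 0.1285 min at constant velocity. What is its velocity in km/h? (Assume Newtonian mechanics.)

d = 16000 in × 0.0254 = 406.4 m
t = 0.1285 min × 60.0 = 7.71 s
v = d / t = 406.4 / 7.71 = 52.7108 m/s
v = 52.7108 m/s / 0.2777777777777778 = 189.8 km/h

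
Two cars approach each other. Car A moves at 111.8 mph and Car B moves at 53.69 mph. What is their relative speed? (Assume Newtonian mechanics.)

v_rel = v_A + v_B = 111.8 + 53.69 = 165.49 mph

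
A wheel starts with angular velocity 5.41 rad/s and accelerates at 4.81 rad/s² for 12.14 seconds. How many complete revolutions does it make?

θ = ω₀t + ½αt² = 5.41×12.14 + ½×4.81×12.14² = 420.125338 rad
Total revolutions = θ/(2π) = 420.125338/(2π) = 66.87
Complete revolutions = ⌊66.87⌋ = 66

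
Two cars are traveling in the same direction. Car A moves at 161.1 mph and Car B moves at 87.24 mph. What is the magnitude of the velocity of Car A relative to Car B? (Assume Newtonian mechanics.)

v_rel = |v_A - v_B| = |161.1 - 87.24| = 73.86 mph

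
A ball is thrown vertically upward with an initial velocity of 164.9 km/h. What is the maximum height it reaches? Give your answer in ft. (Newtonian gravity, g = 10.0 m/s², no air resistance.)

v₀ = 164.9 km/h × 0.2777777777777778 = 45.8056 m/s
h_max = v₀² / (2g) = 45.8056² / (2 × 10.0) = 2098.15 / 20.0 = 104.907 m
h_max = 104.907 m / 0.3048 = 344.2 ft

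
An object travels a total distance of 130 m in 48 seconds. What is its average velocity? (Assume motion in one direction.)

v_avg = Δd / Δt = 130 / 48 = 2.71 m/s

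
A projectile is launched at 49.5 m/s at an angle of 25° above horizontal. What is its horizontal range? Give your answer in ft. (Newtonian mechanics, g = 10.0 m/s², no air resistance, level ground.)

R = v₀² × sin(2θ) / g = 49.5² × sin(2 × 25°) / 10.0 = 2450.25 × 0.766044 / 10.0 = 187.7 m
R = 187.7 m / 0.3048 = 615.8 ft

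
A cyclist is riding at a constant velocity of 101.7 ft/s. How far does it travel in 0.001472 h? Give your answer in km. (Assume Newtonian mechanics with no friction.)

v = 101.7 ft/s × 0.3048 = 30.9982 m/s
t = 0.001472 h × 3600.0 = 5.2992 s
d = v × t = 30.9982 × 5.2992 = 164.266 m
d = 164.266 m / 1000.0 = 0.1643 km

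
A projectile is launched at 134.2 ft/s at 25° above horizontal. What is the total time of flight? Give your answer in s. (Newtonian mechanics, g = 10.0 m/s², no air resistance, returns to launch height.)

v₀ = 134.2 ft/s × 0.3048 = 40.9042 m/s
T = 2 × v₀ × sin(θ) / g = 2 × 40.9042 × sin(25°) / 10.0 = 2 × 40.9042 × 0.422618 / 10.0 = 3.457 s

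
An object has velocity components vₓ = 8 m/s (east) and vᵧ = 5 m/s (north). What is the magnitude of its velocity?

|v| = √(vₓ² + vᵧ²) = √(8² + 5²) = √(89) = 9.43 m/s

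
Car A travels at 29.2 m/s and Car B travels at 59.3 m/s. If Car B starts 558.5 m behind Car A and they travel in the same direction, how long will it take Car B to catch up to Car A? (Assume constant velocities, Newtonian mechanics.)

Relative speed: v_rel = 59.3 - 29.2 = 30.1 m/s
Time to catch: t = d₀/v_rel = 558.5/30.1 = 18.55 s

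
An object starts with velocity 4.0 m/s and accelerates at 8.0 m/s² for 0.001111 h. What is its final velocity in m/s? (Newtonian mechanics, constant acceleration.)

t = 0.001111 h × 3600.0 = 3.9996 s
v = v₀ + a × t = 4.0 + 8.0 × 3.9996 = 36.0 m/s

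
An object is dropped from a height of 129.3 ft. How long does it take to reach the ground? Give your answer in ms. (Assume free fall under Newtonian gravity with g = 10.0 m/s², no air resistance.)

h = 129.3 ft × 0.3048 = 39.4106 m
t = √(2h/g) = √(2 × 39.4106 / 10.0) = 2.80751 s
t = 2.80751 s / 0.001 = 2808 ms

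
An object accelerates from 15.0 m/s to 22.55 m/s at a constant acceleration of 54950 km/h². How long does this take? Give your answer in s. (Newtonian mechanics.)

a = 54950 km/h² × 7.716049382716049e-05 = 4.23997 m/s²
t = (v - v₀) / a = (22.55 - 15.0) / 4.23997 = 1.781 s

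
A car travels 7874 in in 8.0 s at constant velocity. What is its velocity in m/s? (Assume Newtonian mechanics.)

d = 7874 in × 0.0254 = 200.0 m
v = d / t = 200.0 / 8.0 = 25.0 m/s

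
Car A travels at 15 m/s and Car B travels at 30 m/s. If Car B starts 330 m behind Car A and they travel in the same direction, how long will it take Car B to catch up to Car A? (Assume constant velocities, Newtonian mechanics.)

Relative speed: v_rel = 30 - 15 = 15 m/s
Time to catch: t = d₀/v_rel = 330/15 = 22.0 s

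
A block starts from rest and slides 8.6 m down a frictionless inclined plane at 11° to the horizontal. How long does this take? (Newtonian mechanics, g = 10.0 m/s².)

a = g sin(θ) = 10.0 × sin(11°) = 1.9081 m/s²
t = √(2d/a) = √(2 × 8.6 / 1.9081) = 3.0 s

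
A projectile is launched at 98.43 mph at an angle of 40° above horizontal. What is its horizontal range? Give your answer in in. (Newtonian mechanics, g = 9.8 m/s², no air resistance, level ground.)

v₀ = 98.43 mph × 0.44704 = 44.0021 m/s
R = v₀² × sin(2θ) / g = 44.0021² × sin(2 × 40°) / 9.8 = 1936.18 × 0.984808 / 9.8 = 194.568 m
R = 194.568 m / 0.0254 = 7660 in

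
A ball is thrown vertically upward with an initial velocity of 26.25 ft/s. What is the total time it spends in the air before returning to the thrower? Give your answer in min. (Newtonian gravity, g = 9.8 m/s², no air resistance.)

v₀ = 26.25 ft/s × 0.3048 = 8.001 m/s
t_total = 2 × v₀ / g = 2 × 8.001 / 9.8 = 1.63286 s
t_total = 1.63286 s / 60.0 = 0.02721 min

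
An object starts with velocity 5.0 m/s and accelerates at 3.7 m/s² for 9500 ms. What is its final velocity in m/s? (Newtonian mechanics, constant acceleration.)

t = 9500 ms × 0.001 = 9.5 s
v = v₀ + a × t = 5.0 + 3.7 × 9.5 = 40.15 m/s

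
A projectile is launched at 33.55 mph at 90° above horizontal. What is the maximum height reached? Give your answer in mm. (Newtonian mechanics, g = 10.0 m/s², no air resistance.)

v₀ = 33.55 mph × 0.44704 = 14.9982 m/s
H = v₀² × sin²(θ) / (2g) = 14.9982² × sin(90°)² / (2 × 10.0) = 224.946 × 1.0 / 20.0 = 11.2473 m
H = 11.2473 m / 0.001 = 11250 mm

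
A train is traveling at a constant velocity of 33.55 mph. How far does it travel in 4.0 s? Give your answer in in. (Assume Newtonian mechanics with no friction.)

v = 33.55 mph × 0.44704 = 14.9982 m/s
d = v × t = 14.9982 × 4.0 = 59.9928 m
d = 59.9928 m / 0.0254 = 2362 in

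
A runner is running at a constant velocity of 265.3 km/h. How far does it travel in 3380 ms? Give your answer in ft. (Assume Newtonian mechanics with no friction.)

v = 265.3 km/h × 0.2777777777777778 = 73.6944 m/s
t = 3380 ms × 0.001 = 3.38 s
d = v × t = 73.6944 × 3.38 = 249.087 m
d = 249.087 m / 0.3048 = 817.2 ft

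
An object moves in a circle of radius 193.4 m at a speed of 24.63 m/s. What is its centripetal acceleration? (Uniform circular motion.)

a_c = v²/r = 24.63²/193.4 = 606.6369/193.4 = 3.14 m/s²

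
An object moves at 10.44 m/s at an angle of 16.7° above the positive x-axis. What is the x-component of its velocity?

vₓ = v cos(θ) = 10.44 × cos(16.7°) = 10.0 m/s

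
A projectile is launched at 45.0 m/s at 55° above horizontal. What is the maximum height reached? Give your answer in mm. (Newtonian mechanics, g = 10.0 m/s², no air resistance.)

H = v₀² × sin²(θ) / (2g) = 45.0² × sin(55°)² / (2 × 10.0) = 2025.0 × 0.67101 / 20.0 = 67.9398 m
H = 67.9398 m / 0.001 = 67940 mm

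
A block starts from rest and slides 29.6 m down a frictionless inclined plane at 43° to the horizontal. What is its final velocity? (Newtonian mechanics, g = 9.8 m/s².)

a = g sin(θ) = 9.8 × sin(43°) = 6.6836 m/s²
v = √(2ad) = √(2 × 6.6836 × 29.6) = 19.89 m/s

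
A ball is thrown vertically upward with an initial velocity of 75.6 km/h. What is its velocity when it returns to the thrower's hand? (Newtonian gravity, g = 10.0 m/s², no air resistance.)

By conservation of energy (no air resistance), the ball returns to the throw height with the same speed as launch, but directed downward.
|v_ground| = v₀ = 75.6 km/h
v_ground = 75.6 km/h (downward)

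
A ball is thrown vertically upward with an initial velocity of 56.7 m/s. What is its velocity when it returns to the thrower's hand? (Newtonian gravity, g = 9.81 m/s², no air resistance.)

By conservation of energy (no air resistance), the ball returns to the throw height with the same speed as launch, but directed downward.
|v_ground| = v₀ = 56.7 m/s
v_ground = 56.7 m/s (downward)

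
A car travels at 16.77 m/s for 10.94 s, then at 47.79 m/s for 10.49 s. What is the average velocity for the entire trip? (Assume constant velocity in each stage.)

d₁ = v₁t₁ = 16.77 × 10.94 = 183.4638 m
d₂ = v₂t₂ = 47.79 × 10.49 = 501.3171 m
d_total = 684.7809 m, t_total = 21.43 s
v_avg = d_total/t_total = 684.7809/21.43 = 31.95 m/s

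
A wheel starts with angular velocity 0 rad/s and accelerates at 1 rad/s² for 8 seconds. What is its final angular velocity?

ω = ω₀ + αt = 0 + 1 × 8 = 8 rad/s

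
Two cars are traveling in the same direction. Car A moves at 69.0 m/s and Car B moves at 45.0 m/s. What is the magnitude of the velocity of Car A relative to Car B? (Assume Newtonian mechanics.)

v_rel = |v_A - v_B| = |69.0 - 45.0| = 24.0 m/s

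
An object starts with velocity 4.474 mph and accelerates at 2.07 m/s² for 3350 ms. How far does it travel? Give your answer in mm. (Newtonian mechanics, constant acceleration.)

v₀ = 4.474 mph × 0.44704 = 2.00006 m/s
t = 3350 ms × 0.001 = 3.35 s
d = v₀ × t + ½ × a × t² = 2.00006 × 3.35 + 0.5 × 2.07 × 3.35² = 18.3155 m
d = 18.3155 m / 0.001 = 18320 mm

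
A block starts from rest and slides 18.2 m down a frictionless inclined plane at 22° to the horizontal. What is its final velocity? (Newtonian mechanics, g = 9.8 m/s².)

a = g sin(θ) = 9.8 × sin(22°) = 3.6711 m/s²
v = √(2ad) = √(2 × 3.6711 × 18.2) = 11.56 m/s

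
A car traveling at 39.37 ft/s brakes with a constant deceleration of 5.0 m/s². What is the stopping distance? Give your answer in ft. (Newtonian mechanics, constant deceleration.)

v₀ = 39.37 ft/s × 0.3048 = 12.0 m/s
d = v₀² / (2a) = 12.0² / (2 × 5.0) = 144.0 / 10.0 = 14.4 m
d = 14.4 m / 0.3048 = 47.24 ft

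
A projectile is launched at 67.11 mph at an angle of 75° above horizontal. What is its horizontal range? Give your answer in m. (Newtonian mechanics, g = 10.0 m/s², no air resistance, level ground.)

v₀ = 67.11 mph × 0.44704 = 30.0009 m/s
R = v₀² × sin(2θ) / g = 30.0009² × sin(2 × 75°) / 10.0 = 900.054 × 0.5 / 10.0 = 45.0 m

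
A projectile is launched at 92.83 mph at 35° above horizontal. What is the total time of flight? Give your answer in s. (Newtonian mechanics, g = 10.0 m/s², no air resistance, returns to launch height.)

v₀ = 92.83 mph × 0.44704 = 41.4987 m/s
T = 2 × v₀ × sin(θ) / g = 2 × 41.4987 × sin(35°) / 10.0 = 2 × 41.4987 × 0.573576 / 10.0 = 4.761 s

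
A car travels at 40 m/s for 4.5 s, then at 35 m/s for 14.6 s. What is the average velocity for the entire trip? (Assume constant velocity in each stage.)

d₁ = v₁t₁ = 40 × 4.5 = 180.0 m
d₂ = v₂t₂ = 35 × 14.6 = 511.0 m
d_total = 691.0 m, t_total = 19.1 s
v_avg = d_total/t_total = 691.0/19.1 = 36.18 m/s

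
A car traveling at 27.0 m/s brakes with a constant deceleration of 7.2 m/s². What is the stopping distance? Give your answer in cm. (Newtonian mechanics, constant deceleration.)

d = v₀² / (2a) = 27.0² / (2 × 7.2) = 729.0 / 14.4 = 50.625 m
d = 50.625 m / 0.01 = 5062 cm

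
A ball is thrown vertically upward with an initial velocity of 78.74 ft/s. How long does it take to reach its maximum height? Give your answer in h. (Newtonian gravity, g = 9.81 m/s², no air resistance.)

v₀ = 78.74 ft/s × 0.3048 = 24.0 m/s
t_up = v₀ / g = 24.0 / 9.81 = 2.44648 s
t_up = 2.44648 s / 3600.0 = 0.0006796 h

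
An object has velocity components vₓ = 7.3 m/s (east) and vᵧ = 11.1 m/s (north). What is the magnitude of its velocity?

|v| = √(vₓ² + vᵧ²) = √(7.3² + 11.1²) = √(176.5) = 13.29 m/s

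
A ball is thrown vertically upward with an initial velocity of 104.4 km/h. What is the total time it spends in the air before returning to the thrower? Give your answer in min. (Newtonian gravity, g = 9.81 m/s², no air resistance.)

v₀ = 104.4 km/h × 0.2777777777777778 = 29.0 m/s
t_total = 2 × v₀ / g = 2 × 29.0 / 9.81 = 5.91233 s
t_total = 5.91233 s / 60.0 = 0.09854 min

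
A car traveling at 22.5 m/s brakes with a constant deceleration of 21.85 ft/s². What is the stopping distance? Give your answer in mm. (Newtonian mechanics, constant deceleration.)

a = 21.85 ft/s² × 0.3048 = 6.65988 m/s²
d = v₀² / (2a) = 22.5² / (2 × 6.65988) = 506.25 / 13.3198 = 38.0073 m
d = 38.0073 m / 0.001 = 38010 mm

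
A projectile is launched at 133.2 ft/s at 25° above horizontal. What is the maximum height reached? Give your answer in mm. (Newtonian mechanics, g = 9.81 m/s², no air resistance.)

v₀ = 133.2 ft/s × 0.3048 = 40.5994 m/s
H = v₀² × sin²(θ) / (2g) = 40.5994² × sin(25°)² / (2 × 9.81) = 1648.31 × 0.178606 / 19.62 = 15.005 m
H = 15.005 m / 0.001 = 15000 mm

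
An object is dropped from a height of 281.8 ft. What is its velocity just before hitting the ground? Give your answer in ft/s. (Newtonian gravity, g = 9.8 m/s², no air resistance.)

h = 281.8 ft × 0.3048 = 85.8926 m
v = √(2gh) = √(2 × 9.8 × 85.8926) = 41.0304 m/s
v = 41.0304 m/s / 0.3048 = 134.6 ft/s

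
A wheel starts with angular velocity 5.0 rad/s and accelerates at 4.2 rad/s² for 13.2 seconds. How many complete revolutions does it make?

θ = ω₀t + ½αt² = 5.0×13.2 + ½×4.2×13.2² = 431.904 rad
Total revolutions = θ/(2π) = 431.904/(2π) = 68.74
Complete revolutions = ⌊68.74⌋ = 68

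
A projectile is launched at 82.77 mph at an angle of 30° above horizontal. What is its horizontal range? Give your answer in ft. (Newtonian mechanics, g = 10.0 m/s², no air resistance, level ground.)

v₀ = 82.77 mph × 0.44704 = 37.0015 m/s
R = v₀² × sin(2θ) / g = 37.0015² × sin(2 × 30°) / 10.0 = 1369.11 × 0.866025 / 10.0 = 118.568 m
R = 118.568 m / 0.3048 = 389.0 ft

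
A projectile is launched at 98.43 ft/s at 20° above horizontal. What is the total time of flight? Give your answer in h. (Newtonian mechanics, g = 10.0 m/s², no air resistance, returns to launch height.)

v₀ = 98.43 ft/s × 0.3048 = 30.0015 m/s
T = 2 × v₀ × sin(θ) / g = 2 × 30.0015 × sin(20°) / 10.0 = 2 × 30.0015 × 0.34202 / 10.0 = 2.05222 s
T = 2.05222 s / 3600.0 = 0.0005701 h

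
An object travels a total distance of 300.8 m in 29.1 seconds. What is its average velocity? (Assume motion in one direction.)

v_avg = Δd / Δt = 300.8 / 29.1 = 10.34 m/s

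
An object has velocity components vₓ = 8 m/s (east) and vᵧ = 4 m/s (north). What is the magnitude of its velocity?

|v| = √(vₓ² + vᵧ²) = √(8² + 4²) = √(80) = 8.94 m/s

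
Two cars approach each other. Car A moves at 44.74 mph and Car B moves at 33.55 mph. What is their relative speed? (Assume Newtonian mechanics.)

v_rel = v_A + v_B = 44.74 + 33.55 = 78.29 mph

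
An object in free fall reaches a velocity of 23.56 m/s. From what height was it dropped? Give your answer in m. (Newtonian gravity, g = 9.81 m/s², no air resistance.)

h = v² / (2g) = 23.56² / (2 × 9.81) = 28.29 m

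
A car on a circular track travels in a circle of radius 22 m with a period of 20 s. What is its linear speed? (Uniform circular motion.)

v = 2πr/T = 2π×22/20 = 6.91 m/s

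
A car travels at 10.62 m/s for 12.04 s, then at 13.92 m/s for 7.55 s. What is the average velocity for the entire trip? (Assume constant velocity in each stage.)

d₁ = v₁t₁ = 10.62 × 12.04 = 127.8648 m
d₂ = v₂t₂ = 13.92 × 7.55 = 105.096 m
d_total = 232.9608 m, t_total = 19.59 s
v_avg = d_total/t_total = 232.9608/19.59 = 11.89 m/s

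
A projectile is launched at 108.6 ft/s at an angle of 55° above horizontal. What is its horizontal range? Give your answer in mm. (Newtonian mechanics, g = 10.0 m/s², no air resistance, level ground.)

v₀ = 108.6 ft/s × 0.3048 = 33.1013 m/s
R = v₀² × sin(2θ) / g = 33.1013² × sin(2 × 55°) / 10.0 = 1095.7 × 0.939693 / 10.0 = 102.962 m
R = 102.962 m / 0.001 = 103000 mm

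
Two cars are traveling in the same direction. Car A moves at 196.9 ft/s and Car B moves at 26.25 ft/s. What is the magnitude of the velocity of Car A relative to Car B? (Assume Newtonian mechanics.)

v_rel = |v_A - v_B| = |196.9 - 26.25| = 170.65 ft/s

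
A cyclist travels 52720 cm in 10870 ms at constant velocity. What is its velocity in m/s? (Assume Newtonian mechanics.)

d = 52720 cm × 0.01 = 527.2 m
t = 10870 ms × 0.001 = 10.87 s
v = d / t = 527.2 / 10.87 = 48.5 m/s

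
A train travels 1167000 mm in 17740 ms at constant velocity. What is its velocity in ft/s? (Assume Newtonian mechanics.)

d = 1167000 mm × 0.001 = 1167.0 m
t = 17740 ms × 0.001 = 17.74 s
v = d / t = 1167.0 / 17.74 = 65.7835 m/s
v = 65.7835 m/s / 0.3048 = 215.8 ft/s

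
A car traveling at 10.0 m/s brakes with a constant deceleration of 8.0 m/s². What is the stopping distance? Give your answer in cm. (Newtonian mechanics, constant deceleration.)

d = v₀² / (2a) = 10.0² / (2 × 8.0) = 100.0 / 16.0 = 6.25 m
d = 6.25 m / 0.01 = 625.0 cm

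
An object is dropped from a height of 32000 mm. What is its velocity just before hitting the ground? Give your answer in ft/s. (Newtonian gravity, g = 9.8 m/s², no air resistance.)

h = 32000 mm × 0.001 = 32.0 m
v = √(2gh) = √(2 × 9.8 × 32.0) = 25.044 m/s
v = 25.044 m/s / 0.3048 = 82.17 ft/s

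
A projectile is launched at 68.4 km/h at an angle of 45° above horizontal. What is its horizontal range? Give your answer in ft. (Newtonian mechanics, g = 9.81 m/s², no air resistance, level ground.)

v₀ = 68.4 km/h × 0.2777777777777778 = 19.0 m/s
R = v₀² × sin(2θ) / g = 19.0² × sin(2 × 45°) / 9.81 = 361.0 × 1.0 / 9.81 = 36.7992 m
R = 36.7992 m / 0.3048 = 120.7 ft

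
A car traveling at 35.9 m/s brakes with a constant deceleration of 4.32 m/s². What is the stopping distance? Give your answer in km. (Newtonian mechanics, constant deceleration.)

d = v₀² / (2a) = 35.9² / (2 × 4.32) = 1288.81 / 8.64 = 149.168 m
d = 149.168 m / 1000.0 = 0.1492 km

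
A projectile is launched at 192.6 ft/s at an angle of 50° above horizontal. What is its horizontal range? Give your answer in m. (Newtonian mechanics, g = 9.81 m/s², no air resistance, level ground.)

v₀ = 192.6 ft/s × 0.3048 = 58.7045 m/s
R = v₀² × sin(2θ) / g = 58.7045² × sin(2 × 50°) / 9.81 = 3446.22 × 0.984808 / 9.81 = 346.0 m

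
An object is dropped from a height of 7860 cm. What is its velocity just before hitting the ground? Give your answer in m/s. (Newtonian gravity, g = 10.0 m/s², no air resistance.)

h = 7860 cm × 0.01 = 78.6 m
v = √(2gh) = √(2 × 10.0 × 78.6) = 39.65 m/s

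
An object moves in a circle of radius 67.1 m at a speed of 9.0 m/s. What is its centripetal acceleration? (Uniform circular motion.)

a_c = v²/r = 9.0²/67.1 = 81.0/67.1 = 1.21 m/s²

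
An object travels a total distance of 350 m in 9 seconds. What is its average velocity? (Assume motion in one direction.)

v_avg = Δd / Δt = 350 / 9 = 38.89 m/s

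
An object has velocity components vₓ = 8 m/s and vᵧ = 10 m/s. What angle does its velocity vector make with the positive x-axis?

θ = arctan(vᵧ/vₓ) = arctan(10/8) = 51.34°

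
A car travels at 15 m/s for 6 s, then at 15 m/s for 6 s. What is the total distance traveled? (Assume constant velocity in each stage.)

d₁ = v₁t₁ = 15 × 6 = 90 m
d₂ = v₂t₂ = 15 × 6 = 90 m
d_total = 90 + 90 = 180 m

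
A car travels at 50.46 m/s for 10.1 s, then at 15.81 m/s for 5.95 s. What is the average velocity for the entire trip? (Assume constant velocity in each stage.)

d₁ = v₁t₁ = 50.46 × 10.1 = 509.646 m
d₂ = v₂t₂ = 15.81 × 5.95 = 94.0695 m
d_total = 603.7155 m, t_total = 16.05 s
v_avg = d_total/t_total = 603.7155/16.05 = 37.61 m/s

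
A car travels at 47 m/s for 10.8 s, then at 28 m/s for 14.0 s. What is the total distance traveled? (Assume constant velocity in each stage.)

d₁ = v₁t₁ = 47 × 10.8 = 507.6 m
d₂ = v₂t₂ = 28 × 14.0 = 392.0 m
d_total = 507.6 + 392.0 = 899.6 m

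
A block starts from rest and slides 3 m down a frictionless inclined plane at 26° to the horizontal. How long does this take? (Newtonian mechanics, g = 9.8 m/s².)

a = g sin(θ) = 9.8 × sin(26°) = 4.296 m/s²
t = √(2d/a) = √(2 × 3 / 4.296) = 1.18 s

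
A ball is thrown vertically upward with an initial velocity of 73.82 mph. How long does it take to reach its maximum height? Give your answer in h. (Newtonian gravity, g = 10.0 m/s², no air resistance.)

v₀ = 73.82 mph × 0.44704 = 33.0005 m/s
t_up = v₀ / g = 33.0005 / 10.0 = 3.30005 s
t_up = 3.30005 s / 3600.0 = 0.0009167 h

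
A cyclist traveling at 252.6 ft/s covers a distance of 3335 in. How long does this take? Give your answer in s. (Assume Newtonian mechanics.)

d = 3335 in × 0.0254 = 84.709 m
v = 252.6 ft/s × 0.3048 = 76.9925 m/s
t = d / v = 84.709 / 76.9925 = 1.1 s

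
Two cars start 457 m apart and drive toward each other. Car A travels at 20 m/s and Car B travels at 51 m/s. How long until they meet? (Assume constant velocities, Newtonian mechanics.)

Combined speed: v_combined = 20 + 51 = 71 m/s
Time to meet: t = d/v_combined = 457/71 = 6.44 s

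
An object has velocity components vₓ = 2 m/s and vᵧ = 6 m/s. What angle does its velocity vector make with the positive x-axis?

θ = arctan(vᵧ/vₓ) = arctan(6/2) = 71.57°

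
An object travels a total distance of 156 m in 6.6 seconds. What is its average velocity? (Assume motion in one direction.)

v_avg = Δd / Δt = 156 / 6.6 = 23.64 m/s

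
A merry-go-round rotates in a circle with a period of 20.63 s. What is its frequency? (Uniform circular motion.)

f = 1/T = 1/20.63 = 0.0485 Hz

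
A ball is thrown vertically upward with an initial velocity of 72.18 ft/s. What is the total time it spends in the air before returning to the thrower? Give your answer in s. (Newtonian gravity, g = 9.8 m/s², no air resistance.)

v₀ = 72.18 ft/s × 0.3048 = 22.0005 m/s
t_total = 2 × v₀ / g = 2 × 22.0005 / 9.8 = 4.49 s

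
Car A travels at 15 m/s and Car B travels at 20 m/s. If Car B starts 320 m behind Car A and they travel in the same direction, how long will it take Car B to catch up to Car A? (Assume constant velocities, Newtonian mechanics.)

Relative speed: v_rel = 20 - 15 = 5 m/s
Time to catch: t = d₀/v_rel = 320/5 = 64.0 s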